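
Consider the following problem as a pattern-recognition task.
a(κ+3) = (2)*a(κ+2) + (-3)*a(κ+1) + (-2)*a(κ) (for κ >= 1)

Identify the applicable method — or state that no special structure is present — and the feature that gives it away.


Verdict: the characteristic-root method — shift-invariance with fixed coefficients calls for exponential trials; the characteristic polynomial finds every r^κ.


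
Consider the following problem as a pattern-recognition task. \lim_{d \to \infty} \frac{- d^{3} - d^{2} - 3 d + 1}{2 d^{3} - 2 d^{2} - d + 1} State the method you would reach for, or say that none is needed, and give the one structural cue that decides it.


Method: dominant-term comparison — at large d only the top-degree terms survive; compare the leading terms and the limit falls out. Viewed as a single quotient this is an ∞/∞ form — an at-infinity application of l'Hôpital's rule would also resolve it; comparing leading growth reads the answer without differentiating.


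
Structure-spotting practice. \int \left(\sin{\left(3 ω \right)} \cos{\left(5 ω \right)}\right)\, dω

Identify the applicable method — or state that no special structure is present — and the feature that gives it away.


Diagnosis: a trigonometric identity — apply product-to-sum to \sin{\left(3 ω \right)} \cos{\left(5 ω \right)}: two clean single-angle terms replace one awkward product.


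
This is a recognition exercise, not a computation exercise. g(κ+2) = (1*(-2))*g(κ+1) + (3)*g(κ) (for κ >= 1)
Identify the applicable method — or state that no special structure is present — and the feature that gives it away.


Best approach: the characteristic-root method — this is the constant-coefficient homogeneous case — the whole solution in κ reduces to a polynomial's roots.


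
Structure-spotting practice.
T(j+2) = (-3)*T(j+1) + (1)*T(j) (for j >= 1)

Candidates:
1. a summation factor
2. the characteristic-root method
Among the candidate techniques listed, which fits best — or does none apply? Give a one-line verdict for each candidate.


Best approach: the characteristic-root method — because shifting j leaves the equation's coefficients unchanged, exponential trials reduce it to algebra.
- a summation factor: a summation factor telescopes one-step recursions; this one carries higher-order memory.
- the characteristic-root method — a fit — the right tool for this form.


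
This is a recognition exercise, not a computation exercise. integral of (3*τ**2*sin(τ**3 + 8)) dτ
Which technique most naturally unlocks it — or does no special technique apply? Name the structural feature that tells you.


Diagnosis: u-substitution — 3*τ**2 matches the derivative of τ**3 + 8 up to a constant; with u = τ**3 + 8 the whole integrand folds into a function of u alone.


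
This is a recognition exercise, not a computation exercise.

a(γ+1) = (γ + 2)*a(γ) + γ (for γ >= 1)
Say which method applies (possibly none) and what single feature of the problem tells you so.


Diagnosis: a summation factor — it is first-order linear but the coefficient γ + 2 depends on the index, so multiply through by a summation factor to telescope it.


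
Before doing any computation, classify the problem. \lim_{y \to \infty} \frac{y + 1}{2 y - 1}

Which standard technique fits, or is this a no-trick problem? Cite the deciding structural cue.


Diagnosis: dominant-term comparison — growth-rate triage: the leading powers of y decide the limit, everything else is noise. l'Hôpital's at-infinity variant applies to the expression viewed as a single quotient; the leading-term comparison is the direct route.


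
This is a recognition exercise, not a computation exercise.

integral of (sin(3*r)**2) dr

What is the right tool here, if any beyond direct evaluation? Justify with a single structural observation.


Best approach: a trigonometric identity — an even power like sin(3*r)**2 flattens under the half-angle identity into first-degree cosines you can integrate directly.


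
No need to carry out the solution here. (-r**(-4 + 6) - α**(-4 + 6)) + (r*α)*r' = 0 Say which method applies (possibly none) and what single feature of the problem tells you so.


Diagnosis: the homogeneous substitution — scaling α and r together leaves the slope fixed — it depends only on r/α, so substitute the ratio. Rearranged, this also fits the Bernoulli template directly; the homogeneous substitution reads the structure without the rearrangement.


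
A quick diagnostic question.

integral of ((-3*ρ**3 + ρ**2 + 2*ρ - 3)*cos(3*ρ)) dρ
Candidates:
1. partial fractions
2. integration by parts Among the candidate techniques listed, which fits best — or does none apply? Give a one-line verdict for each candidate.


Diagnosis: integration by parts — -3*ρ**3 + ρ**2 + 2*ρ - 3 dies after finitely many derivatives while cos(3*ρ) cycles under integration — the tabular/parts setup.
- partial fractions — there is no rational-function structure to decompose.
- integration by parts — applies; the problem has the shape this method handles.


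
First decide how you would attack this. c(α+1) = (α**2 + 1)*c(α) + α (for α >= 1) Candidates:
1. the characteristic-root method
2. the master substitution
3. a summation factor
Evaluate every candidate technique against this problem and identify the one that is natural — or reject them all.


Diagnosis: a summation factor — rescale the sequence by the product of the weights α**2 + 1 so far — the recurrence collapses to a plain running sum.
- the characteristic-root method — the coefficients change with the index, which the root method cannot absorb.
- the master substitution: with no divided-index recursive call, reindexing by powers of a base buys nothing.
- a summation factor — yes — fits the structure here.


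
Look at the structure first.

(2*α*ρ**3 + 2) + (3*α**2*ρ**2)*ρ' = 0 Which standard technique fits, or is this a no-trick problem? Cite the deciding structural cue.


Diagnosis: the exact-equation method — check exactness first: here it holds (2*α*ρ**3 + 2, 3*α**2*ρ**2 have matching cross partials), so no integrating factor is needed.


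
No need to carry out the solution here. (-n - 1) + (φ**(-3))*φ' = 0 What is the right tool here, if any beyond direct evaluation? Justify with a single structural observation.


Best approach: separation of variables — separating collects all φ-dependence with the derivative and leaves all n-dependence opposite: variables separate. The equation is exact as it stands too — a potential function exists — though separation reads the split structure directly.


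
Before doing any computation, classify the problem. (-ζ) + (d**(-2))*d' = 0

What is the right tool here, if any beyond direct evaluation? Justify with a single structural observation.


Method: separation of variables — all dependence on the two variables factors apart, the defining separable shape. One could also solve this as an exact equation; with each coefficient in its own variable, separating is the same work with fewer steps.


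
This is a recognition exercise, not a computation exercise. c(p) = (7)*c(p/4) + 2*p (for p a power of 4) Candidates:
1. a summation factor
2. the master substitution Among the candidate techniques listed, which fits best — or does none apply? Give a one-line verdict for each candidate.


Best approach: the master substitution — treat m = log base 4 of p as the new clock: one recursion step advances m by one while p scales by 4.
- a summation factor: a divided-index call is outside the fixed-shift first-order family a summation factor normalizes.
- the master substitution: applicable, and directly so.


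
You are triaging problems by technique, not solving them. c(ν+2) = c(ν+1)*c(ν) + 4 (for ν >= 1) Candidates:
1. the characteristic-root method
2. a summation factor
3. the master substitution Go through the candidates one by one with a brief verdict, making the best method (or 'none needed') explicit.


Technique: no special technique — this one you iterate or analyze qualitatively: the nonlinearity defeats linear solution methods.
- the characteristic-root method: the recursion is nonlinear in the sequence values, so no linear-modes ansatz applies.
- a summation factor — the recursion is nonlinear — outside the first-order linear family a summation factor addresses.
- the master substitution — no fixed divisor shrinks the index between calls.


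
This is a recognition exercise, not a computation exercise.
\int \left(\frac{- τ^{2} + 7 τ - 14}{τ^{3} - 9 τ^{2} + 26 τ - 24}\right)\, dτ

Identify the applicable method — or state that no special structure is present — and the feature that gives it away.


Method: partial fractions — rational integrand, reducible denominator τ^{3} - 9 τ^{2} + 26 τ - 24: decompose first, integrate second.


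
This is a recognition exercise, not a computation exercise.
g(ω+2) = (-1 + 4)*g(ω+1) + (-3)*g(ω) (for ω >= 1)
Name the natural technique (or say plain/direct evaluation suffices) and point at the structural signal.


Verdict: the characteristic-root method — this is the constant-coefficient homogeneous case — the whole solution in ω reduces to a polynomial's roots.


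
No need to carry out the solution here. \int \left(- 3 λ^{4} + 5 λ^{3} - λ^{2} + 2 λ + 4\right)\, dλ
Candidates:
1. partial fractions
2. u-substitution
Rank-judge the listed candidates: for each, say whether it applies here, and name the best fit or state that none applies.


Best approach: no special technique — the integrand is a sum of constant multiples of powers of λ — integrate term by term.
- partial fractions — the expression is not a ratio of polynomials that decomposes further.
- u-substitution: any workable substitution here is cosmetic — the integrand is already in directly integrable form.


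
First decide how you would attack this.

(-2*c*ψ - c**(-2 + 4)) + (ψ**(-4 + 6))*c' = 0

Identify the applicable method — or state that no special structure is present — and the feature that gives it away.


Technique: the homogeneous substitution — the slope's numerator and denominator share total degree; set v = c/ψ and the equation drops to separable form. This doubles as a Bernoulli equation in the unknown as written; the homogeneous route needs no setup at all.


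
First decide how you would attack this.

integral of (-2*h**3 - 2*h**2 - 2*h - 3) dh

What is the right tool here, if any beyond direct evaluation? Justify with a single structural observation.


Best approach: no special technique — scan for structure and find none: constant multiples of powers of h, integrate directly.


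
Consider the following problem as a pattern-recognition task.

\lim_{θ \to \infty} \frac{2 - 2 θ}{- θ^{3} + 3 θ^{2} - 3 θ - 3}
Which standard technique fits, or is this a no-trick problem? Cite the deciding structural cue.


Diagnosis: dominant-term comparison — divide by the highest power of θ present: lower-order terms vanish and the dominant ratio remains. l'Hôpital's at-infinity variant applies to the expression viewed as a single quotient; the leading-term comparison is the direct route.


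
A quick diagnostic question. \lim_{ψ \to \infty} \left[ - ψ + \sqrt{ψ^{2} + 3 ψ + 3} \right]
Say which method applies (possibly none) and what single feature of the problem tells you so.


Verdict: conjugate multiplication — the ∞ − ∞ radical form is the exact trigger for the conjugate maneuver.


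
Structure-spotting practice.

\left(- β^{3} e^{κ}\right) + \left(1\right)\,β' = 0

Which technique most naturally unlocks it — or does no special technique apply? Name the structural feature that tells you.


Diagnosis: separation of variables — a product of single-variable factors, e^{κ} and β^{3} — the textbook separable form.


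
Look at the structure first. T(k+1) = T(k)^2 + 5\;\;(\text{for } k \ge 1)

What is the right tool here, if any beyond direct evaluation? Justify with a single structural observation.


Technique: no special technique — the unknown enters the rule nonlinearly, not as a weighted sum — no linear method is even well-posed.


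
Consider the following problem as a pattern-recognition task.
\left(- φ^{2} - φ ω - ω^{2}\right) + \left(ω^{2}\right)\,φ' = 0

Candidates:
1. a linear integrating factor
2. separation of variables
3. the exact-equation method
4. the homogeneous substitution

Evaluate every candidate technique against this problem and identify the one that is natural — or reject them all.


Method: the homogeneous substitution — the slope is degree-zero homogeneous: the ratio substitution v = φ/ω collapses it.
- a linear integrating factor — a nonlinear term in the unknown puts this outside the integrating-factor template.
- separation of variables: the two dependences do not factor apart.
- the exact-equation method: exactness fails on the nose — the mixed partials do not match.
- the homogeneous substitution: yes, a natural case for it.


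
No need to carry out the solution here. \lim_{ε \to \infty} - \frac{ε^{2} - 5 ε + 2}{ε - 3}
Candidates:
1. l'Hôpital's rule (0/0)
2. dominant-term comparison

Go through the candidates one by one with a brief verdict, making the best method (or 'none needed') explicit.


Verdict: dominant-term comparison — growth-rate triage: the leading powers of ε decide the limit, everything else is noise.
- l'Hôpital's rule (0/0) — no 0/0 form appears: written as one quotient, top and bottom both grow without bound, and the ratio is decided by their leading terms.
- dominant-term comparison — yes — fits the structure here.


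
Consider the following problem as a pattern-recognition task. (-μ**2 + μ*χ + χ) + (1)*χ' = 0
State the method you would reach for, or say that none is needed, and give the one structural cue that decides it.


Method: a linear integrating factor — the unknown enters only to the first power against a nonzero forcing term — the integrating-factor template applies directly.


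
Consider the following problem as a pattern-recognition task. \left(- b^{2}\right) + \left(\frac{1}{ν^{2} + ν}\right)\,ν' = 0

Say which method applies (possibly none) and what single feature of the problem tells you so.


Verdict: separation of variables — the derivative equals a pure function of b (namely b^{2}) times a pure function of ν (namely ν^{2} + ν); divide and integrate each side. A Bernoulli rewrite would carry it as the equation stands — separating the variables needs no rearrangement either.


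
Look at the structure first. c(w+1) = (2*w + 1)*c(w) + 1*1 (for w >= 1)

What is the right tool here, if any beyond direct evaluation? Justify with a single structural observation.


Best approach: a summation factor — first-order, linear, moving coefficient 2*w + 1: the discrete analogue of an integrating factor handles it.


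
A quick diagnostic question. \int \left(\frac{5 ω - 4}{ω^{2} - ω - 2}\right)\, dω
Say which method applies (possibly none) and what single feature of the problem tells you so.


Method: partial fractions — the integrand is a proper rational function and its denominator ω^{2} - ω - 2 factors into distinct pieces, so it splits into simple fractions.


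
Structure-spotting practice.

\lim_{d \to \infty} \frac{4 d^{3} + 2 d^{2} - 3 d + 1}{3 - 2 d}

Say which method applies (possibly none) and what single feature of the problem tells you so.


Verdict: dominant-term comparison — growth-rate triage: the leading powers of d decide the limit, everything else is noise. Viewed as a single quotient this is an ∞/∞ form — an at-infinity application of l'Hôpital's rule would also resolve it; comparing leading growth reads the answer without differentiating.


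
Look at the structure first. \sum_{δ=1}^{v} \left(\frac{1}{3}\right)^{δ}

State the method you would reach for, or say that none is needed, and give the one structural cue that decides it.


Technique: the geometric series formula — term-over-term division gives \frac{1}{3} every time — index-free ratio, geometric sum formula applies.


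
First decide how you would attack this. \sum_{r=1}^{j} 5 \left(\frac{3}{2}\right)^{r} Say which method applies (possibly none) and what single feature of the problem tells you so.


Verdict: the geometric series formula — each summand is the previous one scaled by \frac{3}{2}; that constant multiplier is itself the geometric structure.


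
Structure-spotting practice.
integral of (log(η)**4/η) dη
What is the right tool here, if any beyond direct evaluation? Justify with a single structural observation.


Technique: u-substitution — collected, the integrand has one factor that is, up to a constant, the derivative of an inner expression the rest depends on — substitute for that inner expression.


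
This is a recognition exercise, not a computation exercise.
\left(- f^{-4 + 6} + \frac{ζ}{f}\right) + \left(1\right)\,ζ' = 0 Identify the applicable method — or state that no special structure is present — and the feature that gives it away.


Diagnosis: a linear integrating factor — the unknown enters only to the first power against a nonzero forcing term — the integrating-factor template applies directly.


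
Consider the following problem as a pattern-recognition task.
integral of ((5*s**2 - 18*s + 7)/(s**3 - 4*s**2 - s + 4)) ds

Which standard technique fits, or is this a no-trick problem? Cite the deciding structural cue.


Technique: partial fractions — the factorization of s**3 - 4*s**2 - s + 4 is the whole battle; after it, each term is a table integral.


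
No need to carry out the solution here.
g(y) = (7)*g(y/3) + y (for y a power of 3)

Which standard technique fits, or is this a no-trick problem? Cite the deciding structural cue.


Technique: the master substitution — treat m = log base 3 of y as the new clock: one recursion step advances m by one while y scales by 3.


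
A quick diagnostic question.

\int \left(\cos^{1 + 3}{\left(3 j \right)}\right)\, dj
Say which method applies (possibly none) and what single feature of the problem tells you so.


Technique: a trigonometric identity — the exponent on \cos^{1 + 3}{\left(3 j \right)} is even — the power-reduction identity is the standard preprocessing step.


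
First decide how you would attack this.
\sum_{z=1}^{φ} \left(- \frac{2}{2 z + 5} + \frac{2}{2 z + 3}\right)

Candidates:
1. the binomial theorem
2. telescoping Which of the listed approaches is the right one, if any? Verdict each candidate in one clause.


Technique: telescoping — the piece each term subtracts is \frac{2}{2 z + 3} advanced by one index, and it reappears with a plus sign leading the following term — the sum collapses to its boundary terms.
- the binomial theorem — the summand does not match any term pattern of an expanded binomial power.
- telescoping: applies; the problem has the shape this method handles.


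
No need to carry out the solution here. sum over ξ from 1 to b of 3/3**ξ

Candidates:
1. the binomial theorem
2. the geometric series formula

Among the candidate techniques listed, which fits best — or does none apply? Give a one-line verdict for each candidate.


Diagnosis: the geometric series formula — consecutive terms stand in a fixed index-free ratio — the geometric sum formula closes it.
- the binomial theorem — no binomial coefficients pair up with complementary powers here.
- the geometric series formula: yes — fits the structure here.


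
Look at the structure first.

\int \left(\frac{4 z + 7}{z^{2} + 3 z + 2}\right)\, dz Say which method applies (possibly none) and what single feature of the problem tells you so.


Verdict: partial fractions — with z^{2} + 3 z + 2 factorable and the degree on top strictly smaller, simple-fraction decomposition is immediate.


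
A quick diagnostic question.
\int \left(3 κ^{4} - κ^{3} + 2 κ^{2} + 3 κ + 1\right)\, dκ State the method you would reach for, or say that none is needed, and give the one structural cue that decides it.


Method: no special technique — nothing composite, nothing rational, nothing trigonometric — each constant-multiple power of κ integrates by the power rule alone.


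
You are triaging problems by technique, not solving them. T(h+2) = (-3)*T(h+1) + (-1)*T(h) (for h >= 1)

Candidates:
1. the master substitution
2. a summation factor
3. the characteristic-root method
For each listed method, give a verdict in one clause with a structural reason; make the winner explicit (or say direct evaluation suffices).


Technique: the characteristic-root method — no index-dependence in the weights and nothing inhomogeneous: classic characteristic-equation setup.
- the master substitution: the recursive argument is a shift of the index, not a fixed fraction of it.
- a summation factor — the recurrence reaches back more than one step, outside the first-order family a summation factor normalizes.
- the characteristic-root method — a fit — the right tool for this form.


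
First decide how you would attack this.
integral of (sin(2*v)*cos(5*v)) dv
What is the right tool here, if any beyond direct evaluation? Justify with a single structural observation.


Method: a trigonometric identity — mixed-frequency products such as sin(2*v)*cos(5*v) are designed for the product-to-sum formula.


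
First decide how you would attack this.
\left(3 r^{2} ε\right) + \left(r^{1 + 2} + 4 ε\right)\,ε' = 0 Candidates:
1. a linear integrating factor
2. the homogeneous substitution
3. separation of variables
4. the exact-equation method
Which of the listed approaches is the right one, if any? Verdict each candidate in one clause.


Verdict: the exact-equation method — equality of cross partials is the green light — assemble the potential function term by term.
- a linear integrating factor: a nonlinear term in the unknown puts this outside the integrating-factor template.
- the homogeneous substitution: the ratio of the variables does not determine the slope.
- separation of variables — the two dependences are entangled, not a clean product of one-variable pieces.
- the exact-equation method — applies; the problem has the shape this method handles.


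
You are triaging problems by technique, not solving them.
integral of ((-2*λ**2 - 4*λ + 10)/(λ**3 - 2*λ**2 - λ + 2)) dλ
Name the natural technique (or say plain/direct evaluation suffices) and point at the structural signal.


Method: partial fractions — a proper rational integrand whose denominator splits into simpler factors — decompose into partial fractions first.


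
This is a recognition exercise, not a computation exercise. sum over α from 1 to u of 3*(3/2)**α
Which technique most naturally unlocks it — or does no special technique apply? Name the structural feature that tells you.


Technique: the geometric series formula — term-over-term division gives 3/2 every time — index-free ratio, geometric sum formula applies.


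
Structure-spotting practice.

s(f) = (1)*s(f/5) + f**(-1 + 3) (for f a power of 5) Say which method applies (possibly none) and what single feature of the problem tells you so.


Diagnosis: the master substitution — treat m = log base 5 of f as the new clock: one recursion step advances m by one while f scales by 5.


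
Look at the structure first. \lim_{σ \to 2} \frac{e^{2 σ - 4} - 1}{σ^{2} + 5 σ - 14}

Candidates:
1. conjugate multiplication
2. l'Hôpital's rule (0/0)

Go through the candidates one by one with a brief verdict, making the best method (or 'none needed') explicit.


Diagnosis: l'Hôpital's rule (0/0) — plug in 2: top and bottom both hit zero, so differentiate each and retry. One could equally expand both pieces locally and compare leading terms; the rule does that in one stroke.
- conjugate multiplication: there is no infinity-minus-infinity radical difference to rationalize.
- l'Hôpital's rule (0/0) — applies; the problem has the shape this method handles.


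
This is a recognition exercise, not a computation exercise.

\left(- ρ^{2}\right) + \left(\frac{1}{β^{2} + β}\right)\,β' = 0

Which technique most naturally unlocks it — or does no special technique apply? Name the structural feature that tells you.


Diagnosis: separation of variables — solved for the derivative, the right side splits multiplicatively into a function of each variable alone — divide and integrate each side. A Bernoulli substitution applies to this equation as given; separation takes the same equation in its displayed form.


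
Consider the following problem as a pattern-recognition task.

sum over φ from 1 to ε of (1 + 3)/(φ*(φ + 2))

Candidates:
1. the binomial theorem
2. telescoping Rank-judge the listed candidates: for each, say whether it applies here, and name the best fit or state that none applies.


Best approach: telescoping — poles of (1 + 3)/(φ*(φ + 2)) differ by an integer, the telltale of a telescoping partial-fraction sum.
- the binomial theorem: there is no pair of bases whose matched powers would reassemble into a single binomial power.
- telescoping: a fit — the right tool for this form.


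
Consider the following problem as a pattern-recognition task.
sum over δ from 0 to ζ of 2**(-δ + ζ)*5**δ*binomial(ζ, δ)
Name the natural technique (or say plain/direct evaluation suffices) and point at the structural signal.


Best approach: the binomial theorem — binomial coefficients against complementary powers of 5 and 2: recognize the binomial expansion and resum.


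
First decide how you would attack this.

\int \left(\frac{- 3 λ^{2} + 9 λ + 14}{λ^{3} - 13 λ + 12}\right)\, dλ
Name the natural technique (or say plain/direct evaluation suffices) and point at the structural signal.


Technique: partial fractions — the integrand is a proper rational function and its denominator λ^{3} - 13 λ + 12 factors into distinct pieces, so it splits into simple fractions.


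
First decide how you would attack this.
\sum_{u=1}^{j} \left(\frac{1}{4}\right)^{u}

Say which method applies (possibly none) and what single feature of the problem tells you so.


Method: the geometric series formula — consecutive terms stand in a fixed index-free ratio — the geometric sum formula closes it.


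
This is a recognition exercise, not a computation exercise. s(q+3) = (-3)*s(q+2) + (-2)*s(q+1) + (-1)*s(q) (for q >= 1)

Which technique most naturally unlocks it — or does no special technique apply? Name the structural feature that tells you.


Technique: the characteristic-root method — linear, homogeneous, constant coefficients: solutions of the form r^q exist — find the roots of the characteristic polynomial.


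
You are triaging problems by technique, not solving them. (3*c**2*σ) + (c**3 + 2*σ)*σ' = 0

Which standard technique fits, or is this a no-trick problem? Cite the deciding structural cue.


Diagnosis: the exact-equation method — checking ∂/∂σ of 3*c**2*σ against ∂/∂c of c**3 + 2*σ: they match — the equation is exact as it stands.


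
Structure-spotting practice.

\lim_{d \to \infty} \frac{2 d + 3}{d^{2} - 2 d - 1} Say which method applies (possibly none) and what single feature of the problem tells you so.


Best approach: dominant-term comparison — divide by the highest power of d present: lower-order terms vanish and the dominant ratio remains. l'Hôpital's at-infinity variant applies to the expression viewed as a single quotient; the leading-term comparison is the direct route.


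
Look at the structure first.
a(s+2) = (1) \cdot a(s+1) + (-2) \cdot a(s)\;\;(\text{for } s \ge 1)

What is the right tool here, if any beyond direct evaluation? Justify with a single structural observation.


Best approach: the characteristic-root method — linear, homogeneous, constant coefficients: solutions of the form r^s exist — find the roots of the characteristic polynomial.


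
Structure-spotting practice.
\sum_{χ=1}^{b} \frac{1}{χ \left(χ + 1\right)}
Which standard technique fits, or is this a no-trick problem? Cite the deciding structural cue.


Best approach: telescoping — \frac{1}{χ \left(χ + 1\right)} decomposes into shift-paired simple fractions; the series telescopes to finitely many boundary pieces.


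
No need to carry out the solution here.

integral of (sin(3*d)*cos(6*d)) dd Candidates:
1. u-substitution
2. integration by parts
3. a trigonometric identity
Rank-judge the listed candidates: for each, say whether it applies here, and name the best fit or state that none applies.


Technique: a trigonometric identity — split sin(3*d)*cos(6*d) with the angle-addition identities: the resulting sum integrates term by term.
- u-substitution: no subexpression of the integrand serves as a whole-integral substitution inner — individual terms may offer their own, but none carries its derivative as a factor of the full integrand; a working change of variable would have to be constructed from outside the expression.
- integration by parts: not the fit here: there is no polynomial factor to ladder down — parts can still close the trigonometric product by recursion, though the identity rewrite is the direct route.
- a trigonometric identity: applies; the problem has the shape this method handles.


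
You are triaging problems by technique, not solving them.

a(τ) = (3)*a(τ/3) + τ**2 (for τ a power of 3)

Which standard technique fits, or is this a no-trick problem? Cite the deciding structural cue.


Method: the master substitution — treat m = log base 3 of τ as the new clock: one recursion step advances m by one while τ scales by 3.


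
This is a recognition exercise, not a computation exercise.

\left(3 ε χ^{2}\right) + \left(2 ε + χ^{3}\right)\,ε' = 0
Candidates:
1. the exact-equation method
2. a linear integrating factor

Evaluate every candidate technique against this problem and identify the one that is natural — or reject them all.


Technique: the exact-equation method — this form is already the differential of something: the matching mixed partials of 3 ε χ^{2} and 2 ε + χ^{3} prove it.
- the exact-equation method: yes, a natural case for it.
- a linear integrating factor — a nonlinear term in the unknown puts this outside the integrating-factor template.


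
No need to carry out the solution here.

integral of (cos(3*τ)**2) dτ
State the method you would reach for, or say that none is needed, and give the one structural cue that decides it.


Diagnosis: a trigonometric identity — cos(3*τ)**2 carries an even exponent — trade it for double-angle cosines before integrating.


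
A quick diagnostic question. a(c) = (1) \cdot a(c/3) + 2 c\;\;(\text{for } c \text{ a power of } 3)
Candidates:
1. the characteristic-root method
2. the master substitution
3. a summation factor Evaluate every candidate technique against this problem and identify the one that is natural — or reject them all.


Method: the master substitution — treat m = log base 3 of c as the new clock: one recursion step advances m by one while c scales by 3.
- the characteristic-root method — a divided-index call is not the fixed-shift linear shape that characteristic roots solve.
- the master substitution: a fit — the right tool for this form.
- a summation factor — a divided-index call is outside the fixed-shift first-order family a summation factor normalizes.


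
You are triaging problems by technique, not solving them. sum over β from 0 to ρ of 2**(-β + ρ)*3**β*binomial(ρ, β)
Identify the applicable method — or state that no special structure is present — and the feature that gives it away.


Verdict: the binomial theorem — terms weighting binomial(ρ, β) against matched powers of 3 and 2 reassemble into (3 + 2)^ρ by the binomial theorem.


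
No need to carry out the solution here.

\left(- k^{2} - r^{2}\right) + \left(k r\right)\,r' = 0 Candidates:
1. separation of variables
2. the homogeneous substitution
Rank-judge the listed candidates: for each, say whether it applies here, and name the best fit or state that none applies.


Method: the homogeneous substitution — the slope is degree-zero homogeneous: the ratio substitution v = r/k collapses it. Rearranged, this also fits the Bernoulli template directly; the homogeneous substitution reads the structure without the rearrangement.
- separation of variables — no algebra isolates the independent variable on one side and the unknown on the other.
- the homogeneous substitution: yes, a natural case for it.


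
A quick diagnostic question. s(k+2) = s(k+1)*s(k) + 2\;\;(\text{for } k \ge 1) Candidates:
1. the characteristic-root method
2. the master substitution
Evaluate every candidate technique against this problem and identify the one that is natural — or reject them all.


Method: no special technique — nonlinear feedback in the recursion rules out every root- or factor-based technique.
- the characteristic-root method: nonlinearity rules out exponential-mode superposition from the start.
- the master substitution — with no divided-index recursive call, reindexing by powers of a base buys nothing.


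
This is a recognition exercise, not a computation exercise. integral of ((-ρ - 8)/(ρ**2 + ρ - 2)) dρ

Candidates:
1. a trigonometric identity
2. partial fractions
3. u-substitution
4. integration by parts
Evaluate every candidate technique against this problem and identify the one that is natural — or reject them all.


Method: partial fractions — each factor of ρ**2 + ρ - 2 owns one elementary piece of the integrand — separate them and integrate piecewise.
- a trigonometric identity: with no trigonometric functions present, identity rewriting has no target.
- partial fractions — applicable, and directly so.
- u-substitution — no subexpression of the integrand pairs with its own derivative as a factor — individual terms may offer their own substitutions, but any change of variable covering the whole integral would have to be constructed from outside the expression.
- integration by parts: the integrand does not split as a nonconstant polynomial times an exp, sine, cosine of a linear argument, or logarithm — no polynomial-kernel parts product to differentiate one side of.


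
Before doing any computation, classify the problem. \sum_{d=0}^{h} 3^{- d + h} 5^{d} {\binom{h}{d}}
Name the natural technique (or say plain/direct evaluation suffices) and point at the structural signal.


Method: the binomial theorem — the binomial coefficients weight matched powers of 5 and 3, which is exactly the expansion of a binomial power.


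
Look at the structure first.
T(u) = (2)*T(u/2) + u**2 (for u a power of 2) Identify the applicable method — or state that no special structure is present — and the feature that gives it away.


Verdict: the master substitution — a divide-and-conquer shape: argument u/2, so change variables with u = 2^m and solve the linear version.


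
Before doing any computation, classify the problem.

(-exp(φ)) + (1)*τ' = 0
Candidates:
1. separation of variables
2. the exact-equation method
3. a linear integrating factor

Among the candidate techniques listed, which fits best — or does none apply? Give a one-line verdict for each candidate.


Method: no special technique — with τ absent the equation is not coupled at all: direct integration in φ.
- separation of variables: separation is only trivially available — with the unknown absent from the slope this is a direct integration, not a separation problem.
- the exact-equation method: no dependence on the unknown anywhere: exactness is a label without content here.
- a linear integrating factor: the linear template holds only trivially here (the unknown is absent, so the coefficient is zero) — the method is not the natural label.


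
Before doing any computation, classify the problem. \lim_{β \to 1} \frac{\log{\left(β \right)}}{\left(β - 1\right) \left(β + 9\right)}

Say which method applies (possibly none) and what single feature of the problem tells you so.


Best approach: l'Hôpital's rule (0/0) — substituting 1 gives 0 over 0; differentiate top and bottom once and re-evaluate. The standard small-argument limits would also carry it; the rule is the systematic route.


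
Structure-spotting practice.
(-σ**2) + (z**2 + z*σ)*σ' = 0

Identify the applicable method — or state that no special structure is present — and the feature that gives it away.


Technique: the homogeneous substitution — the slope's numerator and denominator have matching total degree, so it depends only on σ/z and the ratio substitution collapses it. This can also be massaged into Bernoulli form (the roles of the variables may need exchanging); the homogeneous substitution avoids that setup.


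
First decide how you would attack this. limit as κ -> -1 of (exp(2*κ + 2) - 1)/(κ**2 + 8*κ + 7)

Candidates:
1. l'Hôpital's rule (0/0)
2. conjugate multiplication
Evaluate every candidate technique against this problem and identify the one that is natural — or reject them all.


Best approach: l'Hôpital's rule (0/0) — the 0/0 form at -1 is the signature situation for l'Hôpital's rule. A first-order expansion at the point is an equally standard path; the rule packages it.
- l'Hôpital's rule (0/0): yes, a natural case for it.
- conjugate multiplication: no divergent radical difference is present for a conjugate pair to cancel.


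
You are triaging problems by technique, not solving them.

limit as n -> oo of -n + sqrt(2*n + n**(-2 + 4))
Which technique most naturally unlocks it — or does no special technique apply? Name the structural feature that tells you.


Technique: conjugate multiplication — infinity minus infinity with a radical in play — multiply by the conjugate so the divergences of sqrt(2*n + n**(-2 + 4)) and n annihilate.


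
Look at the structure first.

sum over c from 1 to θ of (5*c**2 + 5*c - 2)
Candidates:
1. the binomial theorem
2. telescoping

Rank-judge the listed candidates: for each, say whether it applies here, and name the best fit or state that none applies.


Best approach: no special technique — no ratio, no shift structure, no binomial pattern: sum the constant-multiple powers of c with known formulas.
- the binomial theorem: the terms do not reassemble into a binomial power.
- telescoping: in the displayed form, no term reappears at a neighboring index to cancel against.


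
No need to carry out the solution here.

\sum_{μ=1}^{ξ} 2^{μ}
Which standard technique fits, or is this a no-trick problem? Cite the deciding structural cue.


Method: the geometric series formula — each term is 2 times the previous one, so the geometric-series formula applies directly.


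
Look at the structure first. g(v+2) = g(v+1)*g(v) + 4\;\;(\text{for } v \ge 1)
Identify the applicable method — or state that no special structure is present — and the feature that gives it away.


Verdict: no special technique — this one you iterate or analyze qualitatively: the nonlinearity defeats linear solution methods.


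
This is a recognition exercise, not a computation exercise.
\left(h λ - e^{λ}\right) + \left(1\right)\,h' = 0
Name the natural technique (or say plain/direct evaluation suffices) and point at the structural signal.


Method: a linear integrating factor — first power of h, nonzero forcing: the integrating-factor recipe applies verbatim with p = λ.


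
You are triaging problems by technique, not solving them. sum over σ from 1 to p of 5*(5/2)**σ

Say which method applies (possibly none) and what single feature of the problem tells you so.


Method: the geometric series formula — consecutive terms stand in a fixed index-free ratio — the geometric sum formula closes it.


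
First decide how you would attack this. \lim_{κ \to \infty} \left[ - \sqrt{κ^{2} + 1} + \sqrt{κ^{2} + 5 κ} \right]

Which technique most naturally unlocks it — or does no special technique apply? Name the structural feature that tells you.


Verdict: conjugate multiplication — this difference gives up after one conjugate multiplication — the radical structure cancels against its conjugate.
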